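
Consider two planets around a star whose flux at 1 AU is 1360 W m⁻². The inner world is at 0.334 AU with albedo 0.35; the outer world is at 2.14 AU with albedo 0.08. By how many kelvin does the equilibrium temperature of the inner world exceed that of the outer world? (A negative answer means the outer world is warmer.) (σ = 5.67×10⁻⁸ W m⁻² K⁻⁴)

T_eq = [S₀(1−A)/(4σd²)]^(1/4), so T ∝ (1−A)^(1/4) / √d.
T₁ = [1360×0.65/(4×5.67×10⁻⁸×0.334²)]^(1/4) = 432.34 K.
T₂ = [1360×0.92/(4×5.67×10⁻⁸×2.14²)]^(1/4) = 186.30 K.

ΔT ≈ 246.0 K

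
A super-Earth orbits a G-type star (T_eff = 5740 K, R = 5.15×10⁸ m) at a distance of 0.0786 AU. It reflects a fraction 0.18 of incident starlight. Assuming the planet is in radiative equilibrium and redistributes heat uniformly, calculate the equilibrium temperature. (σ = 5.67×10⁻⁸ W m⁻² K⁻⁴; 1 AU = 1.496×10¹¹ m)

T_eq ≈ 808 K

d = 0.0786 AU = 1.18×10¹⁰ m.
L = 4πR_⋆²σT_⋆⁴ = 4π(5.15×10⁸)² × 5.67×10⁻⁸ × (5740)⁴ = 2.05×10²⁶ W.
S = L/(4πd²) = 1.18×10⁵ W m⁻².
Energy balance: absorbed = emitted ⇒ πR²·S(1−A) = 4πR²·σT_eq⁴, so T_eq⁴ = S(1−A)/(4σ).
T_eq = [1.18×10⁵ × 0.82 / (4 × 5.67×10⁻⁸)]^(1/4) = (4.27×10¹¹)^(1/4) = 808 K.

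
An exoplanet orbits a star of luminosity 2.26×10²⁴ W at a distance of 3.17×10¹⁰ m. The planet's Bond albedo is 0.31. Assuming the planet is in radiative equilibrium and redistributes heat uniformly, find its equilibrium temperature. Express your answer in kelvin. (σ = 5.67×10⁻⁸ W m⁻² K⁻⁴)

Flux: S = L/(4πd²) = 2.26×10²⁴/(4π×(3.17×10¹⁰)²) = 179 W m⁻².
Energy balance: absorbed = emitted ⇒ πR²·S(1−A) = 4πR²·σT_eq⁴, so T_eq⁴ = S(1−A)/(4σ).
T_eq = [179 × 0.69 / (4 × 5.67×10⁻⁸)]^(1/4) = (5.44×10⁸)^(1/4) = 153 K.

T_eq ≈ 153 K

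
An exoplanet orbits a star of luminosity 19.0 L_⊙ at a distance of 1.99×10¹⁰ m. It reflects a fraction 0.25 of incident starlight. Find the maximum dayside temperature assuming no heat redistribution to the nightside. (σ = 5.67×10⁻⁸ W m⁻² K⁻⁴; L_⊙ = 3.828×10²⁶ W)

T_ss ≈ 2100 K

L = 19.0 × 3.828×10²⁶ = 7.27×10²⁷ W.
Flux: S = L/(4πd²) = 7.27×10²⁷/(4π×(1.99×10¹⁰)²) = 1.46×10⁶ W m⁻².
With no redistribution each surface element balances locally: S(1−A) = σT⁴.
T = [1.46×10⁶ × 0.75 / 5.67×10⁻⁸]^(1/4) = (1.93×10¹³)^(1/4) = 2100 K.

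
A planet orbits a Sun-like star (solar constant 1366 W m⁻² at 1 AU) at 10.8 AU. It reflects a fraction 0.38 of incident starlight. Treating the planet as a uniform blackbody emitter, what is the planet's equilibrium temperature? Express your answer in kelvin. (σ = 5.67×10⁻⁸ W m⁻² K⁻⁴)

Flux at 10.8 AU: S = 1366/10.8² = 11.7 W m⁻².
Energy balance: absorbed = emitted ⇒ πR²·S(1−A) = 4πR²·σT_eq⁴, so T_eq⁴ = S(1−A)/(4σ).
T_eq = [11.7 × 0.62 / (4 × 5.67×10⁻⁸)]^(1/4) = (3.20×10⁷)^(1/4) = 75.2 K.

T_eq ≈ 75.2 K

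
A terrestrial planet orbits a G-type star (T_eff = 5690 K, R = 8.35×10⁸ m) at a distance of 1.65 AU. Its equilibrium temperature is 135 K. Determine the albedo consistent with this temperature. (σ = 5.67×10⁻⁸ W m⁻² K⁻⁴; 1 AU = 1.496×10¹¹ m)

d = 1.65 AU = 2.47×10¹¹ m.
L = 4πR_⋆²σT_⋆⁴ = 4π(8.35×10⁸)² × 5.67×10⁻⁸ × (5690)⁴ = 5.21×10²⁶ W.
S = L/(4πd²) = 680 W m⁻².
From T_eq⁴ = S(1−A)/(4σ): 1−A = 4σT_eq⁴/S.
1−A = 4 × 5.67×10⁻⁸ × (135)⁴ / 680 = 0.111.

A ≈ 0.89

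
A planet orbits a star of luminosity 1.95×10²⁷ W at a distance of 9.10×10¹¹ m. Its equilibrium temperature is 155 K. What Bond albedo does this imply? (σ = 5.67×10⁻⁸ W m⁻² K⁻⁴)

Flux: S = L/(4πd²) = 1.95×10²⁷/(4π×(9.10×10¹¹)²) = 187 W m⁻².
From T_eq⁴ = S(1−A)/(4σ): 1−A = 4σT_eq⁴/S.
1−A = 4 × 5.67×10⁻⁸ × (155)⁴ / 187 = 0.699.

A ≈ 0.30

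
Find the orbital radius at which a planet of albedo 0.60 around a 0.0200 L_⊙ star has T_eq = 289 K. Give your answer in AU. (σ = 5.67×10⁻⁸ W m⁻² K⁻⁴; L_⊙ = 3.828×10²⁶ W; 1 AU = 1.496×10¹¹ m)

d ≈ 0.0830 AU

L = 0.0200 × 3.828×10²⁶ = 7.66×10²⁴ W.
From T_eq⁴ = L(1−A)/(16πσd²): d = √[L(1−A)/(16πσT_eq⁴)].
d = √[7.66×10²⁴ × 0.40 / (16π × 5.67×10⁻⁸ × (289)⁴)] = 1.24×10¹⁰ m = 0.0830 AU.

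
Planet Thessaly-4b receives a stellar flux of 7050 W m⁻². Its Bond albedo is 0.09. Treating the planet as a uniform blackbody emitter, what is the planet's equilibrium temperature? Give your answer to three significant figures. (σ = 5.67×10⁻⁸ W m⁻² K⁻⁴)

T_eq ≈ 410 K

Energy balance: absorbed = emitted ⇒ πR²·S(1−A) = 4πR²·σT_eq⁴, so T_eq⁴ = S(1−A)/(4σ).
T_eq = [7050 × 0.91 / (4 × 5.67×10⁻⁸)]^(1/4) = (2.83×10¹⁰)^(1/4) = 410 K.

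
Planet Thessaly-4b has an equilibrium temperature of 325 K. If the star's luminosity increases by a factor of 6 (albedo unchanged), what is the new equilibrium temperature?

T_eq ∝ L^(1/4) · d^(−1/2).
T′ = 325 × 6^(1/4) = 509 K.

T_eq ≈ 509 K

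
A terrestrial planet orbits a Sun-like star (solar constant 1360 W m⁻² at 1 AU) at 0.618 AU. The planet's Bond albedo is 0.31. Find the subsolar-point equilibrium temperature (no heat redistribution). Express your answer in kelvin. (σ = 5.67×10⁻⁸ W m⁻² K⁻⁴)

T_ss ≈ 456 K

Flux at 0.618 AU: S = 1360/0.618² = 3560 W m⁻².
At the subsolar point the surface absorbs S(1−A) and emits σT⁴ per unit area — no factor of 4, since only the local patch is in balance.
T = [3560 × 0.69 / 5.67×10⁻⁸]^(1/4) = (4.33×10¹⁰)^(1/4) = 456 K.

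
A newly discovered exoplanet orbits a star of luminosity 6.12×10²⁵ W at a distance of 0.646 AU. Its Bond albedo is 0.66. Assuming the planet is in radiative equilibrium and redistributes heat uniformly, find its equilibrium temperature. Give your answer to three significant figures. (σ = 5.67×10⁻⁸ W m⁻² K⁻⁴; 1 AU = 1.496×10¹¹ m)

T_eq ≈ 167 K

d = 0.646 AU = 9.66×10¹⁰ m.
Flux: S = L/(4πd²) = 6.12×10²⁵/(4π×(9.66×10¹⁰)²) = 521 W m⁻².
Energy balance: absorbed = emitted ⇒ πR²·S(1−A) = 4πR²·σT_eq⁴, so T_eq⁴ = S(1−A)/(4σ).
T_eq = [521 × 0.34 / (4 × 5.67×10⁻⁸)]^(1/4) = (7.82×10⁸)^(1/4) = 167 K.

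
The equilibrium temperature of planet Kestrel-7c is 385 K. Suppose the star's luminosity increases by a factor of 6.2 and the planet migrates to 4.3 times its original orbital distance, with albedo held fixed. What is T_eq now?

T_eq ≈ 293 K

T_eq ∝ L^(1/4) · d^(−1/2).
T′ = 385 × 6.2^(1/4) / 4.3^(1/2) = 293 K.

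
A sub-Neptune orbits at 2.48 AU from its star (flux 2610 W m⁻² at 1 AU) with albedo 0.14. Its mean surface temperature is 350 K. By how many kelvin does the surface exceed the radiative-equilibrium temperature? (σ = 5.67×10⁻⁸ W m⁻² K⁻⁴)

ΔT ≈ 149.7 K

S = 2610/2.48² = 424.4 W m⁻².
T_eq = [S(1−A)/(4σ)]^(1/4) = [424.4×0.86/(4×5.67×10⁻⁸)]^(1/4) = 200.3 K.
ΔT = T_surf − T_eq = 350 − 200.3.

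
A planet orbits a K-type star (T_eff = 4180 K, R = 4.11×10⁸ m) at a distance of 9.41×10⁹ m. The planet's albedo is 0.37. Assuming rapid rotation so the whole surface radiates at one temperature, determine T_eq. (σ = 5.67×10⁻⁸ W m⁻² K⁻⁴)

L = 4πR_⋆²σT_⋆⁴ = 4π(4.11×10⁸)² × 5.67×10⁻⁸ × (4180)⁴ = 3.67×10²⁵ W.
S = L/(4πd²) = 3.30×10⁴ W m⁻².
Energy balance: absorbed = emitted ⇒ πR²·S(1−A) = 4πR²·σT_eq⁴, so T_eq⁴ = S(1−A)/(4σ).
T_eq = [3.30×10⁴ × 0.63 / (4 × 5.67×10⁻⁸)]^(1/4) = (9.17×10¹⁰)^(1/4) = 550 K.

T_eq ≈ 550 K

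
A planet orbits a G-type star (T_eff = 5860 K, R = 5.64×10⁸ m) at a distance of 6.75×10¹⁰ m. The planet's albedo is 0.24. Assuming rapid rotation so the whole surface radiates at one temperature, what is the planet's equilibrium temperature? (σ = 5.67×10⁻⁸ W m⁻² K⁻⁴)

L = 4πR_⋆²σT_⋆⁴ = 4π(5.64×10⁸)² × 5.67×10⁻⁸ × (5860)⁴ = 2.67×10²⁶ W.
S = L/(4πd²) = 4670 W m⁻².
Energy balance: absorbed = emitted ⇒ πR²·S(1−A) = 4πR²·σT_eq⁴, so T_eq⁴ = S(1−A)/(4σ).
T_eq = [4670 × 0.76 / (4 × 5.67×10⁻⁸)]^(1/4) = (1.56×10¹⁰)^(1/4) = 354 K.

T_eq ≈ 354 K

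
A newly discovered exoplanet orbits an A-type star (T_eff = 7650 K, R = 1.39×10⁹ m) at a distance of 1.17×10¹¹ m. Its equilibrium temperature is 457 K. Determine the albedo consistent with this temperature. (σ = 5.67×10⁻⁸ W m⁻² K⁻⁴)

A ≈ 0.64

L = 4πR_⋆²σT_⋆⁴ = 4π(1.39×10⁹)² × 5.67×10⁻⁸ × (7650)⁴ = 4.71×10²⁷ W.
S = L/(4πd²) = 2.74×10⁴ W m⁻².
From T_eq⁴ = S(1−A)/(4σ): 1−A = 4σT_eq⁴/S.
1−A = 4 × 5.67×10⁻⁸ × (457)⁴ / 2.74×10⁴ = 0.361.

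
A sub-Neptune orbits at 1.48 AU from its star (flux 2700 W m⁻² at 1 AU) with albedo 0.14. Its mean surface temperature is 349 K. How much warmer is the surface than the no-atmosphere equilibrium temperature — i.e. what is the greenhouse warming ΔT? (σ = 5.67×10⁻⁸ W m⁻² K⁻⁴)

S = 2700/1.48² = 1233 W m⁻².
T_eq = [S(1−A)/(4σ)]^(1/4) = [1233×0.86/(4×5.67×10⁻⁸)]^(1/4) = 261.5 K.
ΔT = T_surf − T_eq = 349 − 261.5.

ΔT ≈ 87.5 K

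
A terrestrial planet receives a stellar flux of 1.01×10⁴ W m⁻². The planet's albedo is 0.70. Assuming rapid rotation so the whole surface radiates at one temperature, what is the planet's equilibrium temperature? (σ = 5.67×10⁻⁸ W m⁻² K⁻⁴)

Energy balance: absorbed = emitted ⇒ πR²·S(1−A) = 4πR²·σT_eq⁴, so T_eq⁴ = S(1−A)/(4σ).
T_eq = [1.01×10⁴ × 0.30 / (4 × 5.67×10⁻⁸)]^(1/4) = (1.34×10¹⁰)^(1/4) = 340 K.

T_eq ≈ 340 K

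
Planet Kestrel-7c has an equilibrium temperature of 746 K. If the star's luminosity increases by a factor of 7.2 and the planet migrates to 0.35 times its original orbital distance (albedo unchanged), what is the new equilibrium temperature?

T_eq ≈ 2070 K

T_eq ∝ L^(1/4) · d^(−1/2).
T′ = 746 × 7.2^(1/4) / 0.35^(1/2) = 2070 K.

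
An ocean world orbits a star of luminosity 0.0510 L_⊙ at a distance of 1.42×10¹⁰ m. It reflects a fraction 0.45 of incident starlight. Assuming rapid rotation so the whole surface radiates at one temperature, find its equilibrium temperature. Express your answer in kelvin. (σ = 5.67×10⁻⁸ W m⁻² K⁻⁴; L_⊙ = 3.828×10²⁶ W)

L = 0.0510 × 3.828×10²⁶ = 1.95×10²⁵ W.
Flux: S = L/(4πd²) = 1.95×10²⁵/(4π×(1.42×10¹⁰)²) = 7700 W m⁻².
Energy balance: absorbed = emitted ⇒ πR²·S(1−A) = 4πR²·σT_eq⁴, so T_eq⁴ = S(1−A)/(4σ).
T_eq = [7700 × 0.55 / (4 × 5.67×10⁻⁸)]^(1/4) = (1.87×10¹⁰)^(1/4) = 370 K.

T_eq ≈ 370 K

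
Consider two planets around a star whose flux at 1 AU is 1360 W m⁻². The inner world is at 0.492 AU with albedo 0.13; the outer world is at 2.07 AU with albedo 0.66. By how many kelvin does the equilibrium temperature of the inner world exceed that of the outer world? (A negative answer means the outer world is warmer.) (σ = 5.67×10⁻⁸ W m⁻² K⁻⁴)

T_eq = [S₀(1−A)/(4σd²)]^(1/4), so T ∝ (1−A)^(1/4) / √d.
T₁ = [1360×0.87/(4×5.67×10⁻⁸×0.492²)]^(1/4) = 383.15 K.
T₂ = [1360×0.34/(4×5.67×10⁻⁸×2.07²)]^(1/4) = 147.69 K.

ΔT ≈ 235.5 K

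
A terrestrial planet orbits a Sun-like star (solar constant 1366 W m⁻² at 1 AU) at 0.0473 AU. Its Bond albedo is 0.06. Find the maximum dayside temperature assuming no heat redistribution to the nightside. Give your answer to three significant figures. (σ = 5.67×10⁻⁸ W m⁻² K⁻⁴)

T_ss ≈ 1780 K

Flux at 0.0473 AU: S = 1366/0.0473² = 6.11×10⁵ W m⁻².
With no redistribution each surface element balances locally: S(1−A) = σT⁴.
T = [6.11×10⁵ × 0.94 / 5.67×10⁻⁸]^(1/4) = (1.01×10¹³)^(1/4) = 1780 K.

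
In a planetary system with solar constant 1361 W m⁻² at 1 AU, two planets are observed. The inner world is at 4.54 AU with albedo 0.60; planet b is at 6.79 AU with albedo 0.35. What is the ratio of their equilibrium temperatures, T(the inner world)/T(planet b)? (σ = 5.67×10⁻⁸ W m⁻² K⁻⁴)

T₁/T₂ ≈ 1.083

T_eq = [S₀(1−A)/(4σd²)]^(1/4), so T ∝ (1−A)^(1/4) / √d.
T₁ = [1361×0.40/(4×5.67×10⁻⁸×4.54²)]^(1/4) = 103.88 K.
T₂ = [1361×0.65/(4×5.67×10⁻⁸×6.79²)]^(1/4) = 95.91 K.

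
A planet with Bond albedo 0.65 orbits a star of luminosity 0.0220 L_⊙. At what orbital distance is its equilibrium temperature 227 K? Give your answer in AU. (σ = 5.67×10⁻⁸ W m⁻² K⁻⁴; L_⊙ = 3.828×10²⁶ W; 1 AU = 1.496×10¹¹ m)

L = 0.0220 × 3.828×10²⁶ = 8.42×10²⁴ W.
From T_eq⁴ = L(1−A)/(16πσd²): d = √[L(1−A)/(16πσT_eq⁴)].
d = √[8.42×10²⁴ × 0.35 / (16π × 5.67×10⁻⁸ × (227)⁴)] = 1.97×10¹⁰ m = 0.132 AU.

d ≈ 0.132 AU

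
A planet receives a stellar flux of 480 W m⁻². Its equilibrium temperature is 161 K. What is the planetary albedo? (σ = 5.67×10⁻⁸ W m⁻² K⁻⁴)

A ≈ 0.68

From T_eq⁴ = S(1−A)/(4σ): 1−A = 4σT_eq⁴/S.
1−A = 4 × 5.67×10⁻⁸ × (161)⁴ / 480 = 0.317.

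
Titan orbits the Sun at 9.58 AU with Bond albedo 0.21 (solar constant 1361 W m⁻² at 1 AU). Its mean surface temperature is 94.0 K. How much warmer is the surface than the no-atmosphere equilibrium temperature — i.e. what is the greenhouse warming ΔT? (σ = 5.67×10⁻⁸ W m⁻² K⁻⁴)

S = 1361/9.58² = 14.83 W m⁻².
T_eq = [S(1−A)/(4σ)]^(1/4) = [14.83×0.79/(4×5.67×10⁻⁸)]^(1/4) = 84.8 K.
ΔT = T_surf − T_eq = 94 − 84.8.

ΔT ≈ 9.2 K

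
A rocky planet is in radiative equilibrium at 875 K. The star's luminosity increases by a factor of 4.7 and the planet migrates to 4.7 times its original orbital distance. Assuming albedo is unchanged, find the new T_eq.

T_eq ≈ 594 K

T_eq ∝ L^(1/4) · d^(−1/2).
T′ = 875 × 4.7^(1/4) / 4.7^(1/2) = 594 K.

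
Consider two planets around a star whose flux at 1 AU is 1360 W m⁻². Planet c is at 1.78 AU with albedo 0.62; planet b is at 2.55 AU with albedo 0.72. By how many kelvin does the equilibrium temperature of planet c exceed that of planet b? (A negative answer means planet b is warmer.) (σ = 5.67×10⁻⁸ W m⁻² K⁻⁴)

ΔT ≈ 37.0 K

T_eq = [S₀(1−A)/(4σd²)]^(1/4), so T ∝ (1−A)^(1/4) / √d.
T₁ = [1360×0.38/(4×5.67×10⁻⁸×1.78²)]^(1/4) = 163.76 K.
T₂ = [1360×0.28/(4×5.67×10⁻⁸×2.55²)]^(1/4) = 126.76 K.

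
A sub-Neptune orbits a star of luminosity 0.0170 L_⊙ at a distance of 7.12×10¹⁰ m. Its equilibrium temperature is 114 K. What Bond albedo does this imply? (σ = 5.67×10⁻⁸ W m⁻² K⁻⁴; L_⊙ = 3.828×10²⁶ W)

A ≈ 0.63

L = 0.0170 × 3.828×10²⁶ = 6.51×10²⁴ W.
Flux: S = L/(4πd²) = 6.51×10²⁴/(4π×(7.12×10¹⁰)²) = 102 W m⁻².
From T_eq⁴ = S(1−A)/(4σ): 1−A = 4σT_eq⁴/S.
1−A = 4 × 5.67×10⁻⁸ × (114)⁴ / 102 = 0.375.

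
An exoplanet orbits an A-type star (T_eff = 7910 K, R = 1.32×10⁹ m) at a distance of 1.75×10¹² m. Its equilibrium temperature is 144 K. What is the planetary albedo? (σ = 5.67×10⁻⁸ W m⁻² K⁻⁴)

A ≈ 0.23

L = 4πR_⋆²σT_⋆⁴ = 4π(1.32×10⁹)² × 5.67×10⁻⁸ × (7910)⁴ = 4.86×10²⁷ W.
S = L/(4πd²) = 126 W m⁻².
From T_eq⁴ = S(1−A)/(4σ): 1−A = 4σT_eq⁴/S.
1−A = 4 × 5.67×10⁻⁸ × (144)⁴ / 126 = 0.772.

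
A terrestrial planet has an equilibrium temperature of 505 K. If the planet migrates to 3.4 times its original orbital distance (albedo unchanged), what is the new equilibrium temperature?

T_eq ≈ 274 K

T_eq ∝ L^(1/4) · d^(−1/2).
T′ = 505 / 3.4^(1/2) = 274 K.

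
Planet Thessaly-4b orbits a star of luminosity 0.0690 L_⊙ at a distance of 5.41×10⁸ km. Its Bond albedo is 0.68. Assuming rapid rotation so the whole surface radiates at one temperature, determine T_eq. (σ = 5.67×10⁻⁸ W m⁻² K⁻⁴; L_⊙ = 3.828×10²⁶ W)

T_eq ≈ 56.4 K

d = 5.41×10⁸ km = 5.41×10¹¹ m.
L = 0.0690 × 3.828×10²⁶ = 2.64×10²⁵ W.
Flux: S = L/(4πd²) = 2.64×10²⁵/(4π×(5.41×10¹¹)²) = 7.18 W m⁻².
Energy balance: absorbed = emitted ⇒ πR²·S(1−A) = 4πR²·σT_eq⁴, so T_eq⁴ = S(1−A)/(4σ).
T_eq = [7.18 × 0.32 / (4 × 5.67×10⁻⁸)]^(1/4) = (1.01×10⁷)^(1/4) = 56.4 K.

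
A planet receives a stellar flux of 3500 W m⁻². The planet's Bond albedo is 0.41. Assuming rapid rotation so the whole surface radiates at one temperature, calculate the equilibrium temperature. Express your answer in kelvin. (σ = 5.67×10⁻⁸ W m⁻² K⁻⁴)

Energy balance: absorbed = emitted ⇒ πR²·S(1−A) = 4πR²·σT_eq⁴, so T_eq⁴ = S(1−A)/(4σ).
T_eq = [3500 × 0.59 / (4 × 5.67×10⁻⁸)]^(1/4) = (9.10×10⁹)^(1/4) = 309 K.

T_eq ≈ 309 K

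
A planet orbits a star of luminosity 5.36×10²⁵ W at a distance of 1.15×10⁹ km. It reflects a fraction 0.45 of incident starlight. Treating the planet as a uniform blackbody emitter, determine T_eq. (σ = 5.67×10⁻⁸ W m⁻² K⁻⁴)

d = 1.15×10⁹ km = 1.15×10¹² m.
Flux: S = L/(4πd²) = 5.36×10²⁵/(4π×(1.15×10¹²)²) = 3.23 W m⁻².
Energy balance: absorbed = emitted ⇒ πR²·S(1−A) = 4πR²·σT_eq⁴, so T_eq⁴ = S(1−A)/(4σ).
T_eq = [3.23 × 0.55 / (4 × 5.67×10⁻⁸)]^(1/4) = (7.82×10⁶)^(1/4) = 52.9 K.

T_eq ≈ 52.9 K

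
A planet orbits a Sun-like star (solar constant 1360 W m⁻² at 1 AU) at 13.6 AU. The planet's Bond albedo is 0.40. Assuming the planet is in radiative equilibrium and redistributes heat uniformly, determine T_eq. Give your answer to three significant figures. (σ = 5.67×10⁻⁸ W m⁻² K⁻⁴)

T_eq ≈ 66.4 K

Flux at 13.6 AU: S = 1360/13.6² = 7.35 W m⁻².
Energy balance: absorbed = emitted ⇒ πR²·S(1−A) = 4πR²·σT_eq⁴, so T_eq⁴ = S(1−A)/(4σ).
T_eq = [7.35 × 0.60 / (4 × 5.67×10⁻⁸)]^(1/4) = (1.95×10⁷)^(1/4) = 66.4 K.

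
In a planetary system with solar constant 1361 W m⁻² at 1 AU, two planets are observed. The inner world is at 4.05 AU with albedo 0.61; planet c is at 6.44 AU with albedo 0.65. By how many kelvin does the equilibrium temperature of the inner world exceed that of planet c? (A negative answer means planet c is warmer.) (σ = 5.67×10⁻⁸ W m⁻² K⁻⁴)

T_eq = [S₀(1−A)/(4σd²)]^(1/4), so T ∝ (1−A)^(1/4) / √d.
T₁ = [1361×0.39/(4×5.67×10⁻⁸×4.05²)]^(1/4) = 109.29 K.
T₂ = [1361×0.35/(4×5.67×10⁻⁸×6.44²)]^(1/4) = 84.36 K.

ΔT ≈ 24.9 K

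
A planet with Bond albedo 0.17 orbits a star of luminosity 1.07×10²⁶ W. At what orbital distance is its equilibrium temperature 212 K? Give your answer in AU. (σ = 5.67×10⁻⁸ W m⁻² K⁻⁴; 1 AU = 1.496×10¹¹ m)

From T_eq⁴ = L(1−A)/(16πσd²): d = √[L(1−A)/(16πσT_eq⁴)].
d = √[1.07×10²⁶ × 0.83 / (16π × 5.67×10⁻⁸ × (212)⁴)] = 1.24×10¹¹ m = 0.830 AU.

d ≈ 0.830 AU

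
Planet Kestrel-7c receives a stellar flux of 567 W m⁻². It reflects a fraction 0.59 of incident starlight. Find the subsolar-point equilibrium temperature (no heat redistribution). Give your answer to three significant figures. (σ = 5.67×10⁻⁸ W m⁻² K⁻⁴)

T_ss ≈ 253 K

At the subsolar point the surface absorbs S(1−A) and emits σT⁴ per unit area — no factor of 4, since only the local patch is in balance.
T = [567 × 0.41 / 5.67×10⁻⁸]^(1/4) = (4.10×10⁹)^(1/4) = 253 K.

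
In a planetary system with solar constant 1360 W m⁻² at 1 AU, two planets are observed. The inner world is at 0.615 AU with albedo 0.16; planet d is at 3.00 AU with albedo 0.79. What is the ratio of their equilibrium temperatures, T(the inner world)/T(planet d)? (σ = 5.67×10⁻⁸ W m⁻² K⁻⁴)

T₁/T₂ ≈ 3.123

T_eq = [S₀(1−A)/(4σd²)]^(1/4), so T ∝ (1−A)^(1/4) / √d.
T₁ = [1360×0.84/(4×5.67×10⁻⁸×0.615²)]^(1/4) = 339.71 K.
T₂ = [1360×0.21/(4×5.67×10⁻⁸×3.00²)]^(1/4) = 108.76 K.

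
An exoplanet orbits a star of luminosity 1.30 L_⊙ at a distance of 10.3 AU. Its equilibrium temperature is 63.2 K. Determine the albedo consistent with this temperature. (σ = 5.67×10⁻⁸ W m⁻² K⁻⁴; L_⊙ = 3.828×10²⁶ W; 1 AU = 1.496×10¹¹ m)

A ≈ 0.78

d = 10.3 AU = 1.54×10¹² m.
L = 1.30 × 3.828×10²⁶ = 4.98×10²⁶ W.
Flux: S = L/(4πd²) = 4.98×10²⁶/(4π×(1.54×10¹²)²) = 16.7 W m⁻².
From T_eq⁴ = S(1−A)/(4σ): 1−A = 4σT_eq⁴/S.
1−A = 4 × 5.67×10⁻⁸ × (63.2)⁴ / 16.7 = 0.217.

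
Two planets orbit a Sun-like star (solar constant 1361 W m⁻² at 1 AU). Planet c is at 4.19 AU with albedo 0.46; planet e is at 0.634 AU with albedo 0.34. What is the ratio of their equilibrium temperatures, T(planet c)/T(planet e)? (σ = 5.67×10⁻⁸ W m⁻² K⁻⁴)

T₁/T₂ ≈ 0.370

T_eq = [S₀(1−A)/(4σd²)]^(1/4), so T ∝ (1−A)^(1/4) / √d.
T₁ = [1361×0.54/(4×5.67×10⁻⁸×4.19²)]^(1/4) = 116.56 K.
T₂ = [1361×0.66/(4×5.67×10⁻⁸×0.634²)]^(1/4) = 315.06 K.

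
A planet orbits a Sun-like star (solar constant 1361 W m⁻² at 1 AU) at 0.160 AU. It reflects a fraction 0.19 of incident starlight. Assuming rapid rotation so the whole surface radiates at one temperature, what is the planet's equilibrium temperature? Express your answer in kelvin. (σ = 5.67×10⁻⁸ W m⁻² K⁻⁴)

Flux at 0.160 AU: S = 1361/0.160² = 5.32×10⁴ W m⁻².
Energy balance: absorbed = emitted ⇒ πR²·S(1−A) = 4πR²·σT_eq⁴, so T_eq⁴ = S(1−A)/(4σ).
T_eq = [5.32×10⁴ × 0.81 / (4 × 5.67×10⁻⁸)]^(1/4) = (1.90×10¹¹)^(1/4) = 660 K.

T_eq ≈ 660 K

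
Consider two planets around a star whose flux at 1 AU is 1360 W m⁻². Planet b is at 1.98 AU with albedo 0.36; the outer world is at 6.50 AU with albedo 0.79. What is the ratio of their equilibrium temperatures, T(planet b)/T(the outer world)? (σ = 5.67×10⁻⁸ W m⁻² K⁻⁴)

T₁/T₂ ≈ 2.394

T_eq = [S₀(1−A)/(4σd²)]^(1/4), so T ∝ (1−A)^(1/4) / √d.
T₁ = [1360×0.64/(4×5.67×10⁻⁸×1.98²)]^(1/4) = 176.88 K.
T₂ = [1360×0.21/(4×5.67×10⁻⁸×6.50²)]^(1/4) = 73.89 K.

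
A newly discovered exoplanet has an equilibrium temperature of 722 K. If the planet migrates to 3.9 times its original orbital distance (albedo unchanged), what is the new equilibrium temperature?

T_eq ≈ 366 K

T_eq ∝ L^(1/4) · d^(−1/2).
T′ = 722 / 3.9^(1/2) = 366 K.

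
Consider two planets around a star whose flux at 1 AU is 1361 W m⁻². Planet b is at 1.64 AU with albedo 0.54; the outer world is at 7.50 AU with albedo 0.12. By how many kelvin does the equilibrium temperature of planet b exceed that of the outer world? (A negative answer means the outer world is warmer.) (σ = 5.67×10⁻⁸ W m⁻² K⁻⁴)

T_eq = [S₀(1−A)/(4σd²)]^(1/4), so T ∝ (1−A)^(1/4) / √d.
T₁ = [1361×0.46/(4×5.67×10⁻⁸×1.64²)]^(1/4) = 178.99 K.
T₂ = [1361×0.88/(4×5.67×10⁻⁸×7.50²)]^(1/4) = 98.43 K.

ΔT ≈ 80.6 K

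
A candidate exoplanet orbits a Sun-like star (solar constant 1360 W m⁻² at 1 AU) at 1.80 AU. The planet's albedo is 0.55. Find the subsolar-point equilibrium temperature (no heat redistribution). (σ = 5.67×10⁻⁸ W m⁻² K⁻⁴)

T_ss ≈ 240 K

Flux at 1.80 AU: S = 1360/1.80² = 420 W m⁻².
At the subsolar point the surface absorbs S(1−A) and emits σT⁴ per unit area — no factor of 4, since only the local patch is in balance.
T = [420 × 0.45 / 5.67×10⁻⁸]^(1/4) = (3.33×10⁹)^(1/4) = 240 K.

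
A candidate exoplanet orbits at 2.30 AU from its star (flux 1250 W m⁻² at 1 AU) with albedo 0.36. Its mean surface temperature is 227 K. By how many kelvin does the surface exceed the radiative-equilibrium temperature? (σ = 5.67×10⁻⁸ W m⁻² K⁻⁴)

S = 1250/2.30² = 236.3 W m⁻².
T_eq = [S(1−A)/(4σ)]^(1/4) = [236.3×0.64/(4×5.67×10⁻⁸)]^(1/4) = 160.7 K.
ΔT = T_surf − T_eq = 227 − 160.7.

ΔT ≈ 66.3 K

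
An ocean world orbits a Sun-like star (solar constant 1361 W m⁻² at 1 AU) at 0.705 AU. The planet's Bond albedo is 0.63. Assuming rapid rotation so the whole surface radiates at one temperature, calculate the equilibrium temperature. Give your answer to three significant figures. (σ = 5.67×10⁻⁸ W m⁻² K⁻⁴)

Flux at 0.705 AU: S = 1361/0.705² = 2740 W m⁻².
Energy balance: absorbed = emitted ⇒ πR²·S(1−A) = 4πR²·σT_eq⁴, so T_eq⁴ = S(1−A)/(4σ).
T_eq = [2740 × 0.37 / (4 × 5.67×10⁻⁸)]^(1/4) = (4.47×10⁹)^(1/4) = 259 K.

T_eq ≈ 259 K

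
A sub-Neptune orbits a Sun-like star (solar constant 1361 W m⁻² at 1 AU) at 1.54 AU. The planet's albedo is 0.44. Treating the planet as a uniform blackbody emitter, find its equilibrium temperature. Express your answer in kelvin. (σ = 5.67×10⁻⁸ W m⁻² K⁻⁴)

Flux at 1.54 AU: S = 1361/1.54² = 574 W m⁻².
Energy balance: absorbed = emitted ⇒ πR²·S(1−A) = 4πR²·σT_eq⁴, so T_eq⁴ = S(1−A)/(4σ).
T_eq = [574 × 0.56 / (4 × 5.67×10⁻⁸)]^(1/4) = (1.42×10⁹)^(1/4) = 194 K.

T_eq ≈ 194 K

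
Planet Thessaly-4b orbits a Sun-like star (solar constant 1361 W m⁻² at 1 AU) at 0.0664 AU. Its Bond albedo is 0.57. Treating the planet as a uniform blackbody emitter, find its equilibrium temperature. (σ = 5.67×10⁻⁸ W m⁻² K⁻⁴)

Flux at 0.0664 AU: S = 1361/0.0664² = 3.09×10⁵ W m⁻².
Energy balance: absorbed = emitted ⇒ πR²·S(1−A) = 4πR²·σT_eq⁴, so T_eq⁴ = S(1−A)/(4σ).
T_eq = [3.09×10⁵ × 0.43 / (4 × 5.67×10⁻⁸)]^(1/4) = (5.85×10¹¹)^(1/4) = 875 K.

T_eq ≈ 875 K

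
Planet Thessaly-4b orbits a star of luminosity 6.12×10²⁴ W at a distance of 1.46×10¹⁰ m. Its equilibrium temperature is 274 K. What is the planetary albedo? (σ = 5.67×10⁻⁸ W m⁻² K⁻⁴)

Flux: S = L/(4πd²) = 6.12×10²⁴/(4π×(1.46×10¹⁰)²) = 2280 W m⁻².
From T_eq⁴ = S(1−A)/(4σ): 1−A = 4σT_eq⁴/S.
1−A = 4 × 5.67×10⁻⁸ × (274)⁴ / 2280 = 0.560.

A ≈ 0.44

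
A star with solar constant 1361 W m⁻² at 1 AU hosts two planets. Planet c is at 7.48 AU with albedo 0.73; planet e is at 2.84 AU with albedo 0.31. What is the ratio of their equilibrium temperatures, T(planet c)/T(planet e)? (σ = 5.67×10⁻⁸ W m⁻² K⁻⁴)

T_eq = [S₀(1−A)/(4σd²)]^(1/4), so T ∝ (1−A)^(1/4) / √d.
T₁ = [1361×0.27/(4×5.67×10⁻⁸×7.48²)]^(1/4) = 73.36 K.
T₂ = [1361×0.69/(4×5.67×10⁻⁸×2.84²)]^(1/4) = 150.52 K.

T₁/T₂ ≈ 0.487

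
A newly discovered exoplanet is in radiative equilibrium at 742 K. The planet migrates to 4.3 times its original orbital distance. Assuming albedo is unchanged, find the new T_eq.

T_eq ∝ L^(1/4) · d^(−1/2).
T′ = 742 / 4.3^(1/2) = 358 K.

T_eq ≈ 358 K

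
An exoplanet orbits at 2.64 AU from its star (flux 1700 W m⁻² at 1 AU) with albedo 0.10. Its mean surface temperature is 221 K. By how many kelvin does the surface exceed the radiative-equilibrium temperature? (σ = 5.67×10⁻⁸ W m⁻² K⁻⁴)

ΔT ≈ 44.6 K

S = 1700/2.64² = 243.9 W m⁻².
T_eq = [S(1−A)/(4σ)]^(1/4) = [243.9×0.90/(4×5.67×10⁻⁸)]^(1/4) = 176.4 K.
ΔT = T_surf − T_eq = 221 − 176.4.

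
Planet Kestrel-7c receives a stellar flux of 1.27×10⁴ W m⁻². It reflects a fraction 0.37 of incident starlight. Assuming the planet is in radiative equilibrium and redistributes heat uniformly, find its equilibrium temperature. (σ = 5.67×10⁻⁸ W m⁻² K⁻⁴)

T_eq ≈ 433 K

Energy balance: absorbed = emitted ⇒ πR²·S(1−A) = 4πR²·σT_eq⁴, so T_eq⁴ = S(1−A)/(4σ).
T_eq = [1.27×10⁴ × 0.63 / (4 × 5.67×10⁻⁸)]^(1/4) = (3.53×10¹⁰)^(1/4) = 433 K.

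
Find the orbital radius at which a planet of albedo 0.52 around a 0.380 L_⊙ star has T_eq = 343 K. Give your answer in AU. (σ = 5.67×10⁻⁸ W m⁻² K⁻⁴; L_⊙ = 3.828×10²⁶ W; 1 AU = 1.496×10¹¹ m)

d ≈ 0.281 AU

L = 0.380 × 3.828×10²⁶ = 1.45×10²⁶ W.
From T_eq⁴ = L(1−A)/(16πσd²): d = √[L(1−A)/(16πσT_eq⁴)].
d = √[1.45×10²⁶ × 0.48 / (16π × 5.67×10⁻⁸ × (343)⁴)] = 4.21×10¹⁰ m = 0.281 AU.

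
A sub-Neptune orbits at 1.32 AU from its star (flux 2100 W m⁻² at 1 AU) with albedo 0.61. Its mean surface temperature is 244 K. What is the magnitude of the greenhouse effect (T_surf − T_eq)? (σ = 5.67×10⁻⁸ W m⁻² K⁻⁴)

S = 2100/1.32² = 1205 W m⁻².
T_eq = [S(1−A)/(4σ)]^(1/4) = [1205×0.39/(4×5.67×10⁻⁸)]^(1/4) = 213.4 K.
ΔT = T_surf − T_eq = 244 − 213.4.

ΔT ≈ 30.6 K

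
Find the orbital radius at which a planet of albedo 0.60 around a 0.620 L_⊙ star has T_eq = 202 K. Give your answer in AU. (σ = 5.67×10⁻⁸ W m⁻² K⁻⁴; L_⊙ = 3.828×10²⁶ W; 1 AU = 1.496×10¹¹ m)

d ≈ 0.945 AU

L = 0.620 × 3.828×10²⁶ = 2.37×10²⁶ W.
From T_eq⁴ = L(1−A)/(16πσd²): d = √[L(1−A)/(16πσT_eq⁴)].
d = √[2.37×10²⁶ × 0.40 / (16π × 5.67×10⁻⁸ × (202)⁴)] = 1.41×10¹¹ m = 0.945 AU.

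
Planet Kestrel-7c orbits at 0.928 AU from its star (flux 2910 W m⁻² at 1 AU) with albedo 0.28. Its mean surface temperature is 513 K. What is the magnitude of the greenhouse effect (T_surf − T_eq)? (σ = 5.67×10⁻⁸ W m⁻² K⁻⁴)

ΔT ≈ 191.2 K

S = 2910/0.928² = 3379 W m⁻².
T_eq = [S(1−A)/(4σ)]^(1/4) = [3379×0.72/(4×5.67×10⁻⁸)]^(1/4) = 321.8 K.
ΔT = T_surf − T_eq = 513 − 321.8.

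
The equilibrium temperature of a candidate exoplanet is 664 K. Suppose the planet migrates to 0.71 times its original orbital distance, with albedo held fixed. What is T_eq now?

T_eq ≈ 788 K

T_eq ∝ L^(1/4) · d^(−1/2).
T′ = 664 / 0.71^(1/2) = 788 K.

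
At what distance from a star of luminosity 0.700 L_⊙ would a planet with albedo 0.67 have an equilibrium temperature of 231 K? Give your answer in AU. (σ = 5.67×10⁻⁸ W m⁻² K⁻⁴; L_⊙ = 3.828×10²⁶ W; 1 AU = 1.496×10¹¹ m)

L = 0.700 × 3.828×10²⁶ = 2.68×10²⁶ W.
From T_eq⁴ = L(1−A)/(16πσd²): d = √[L(1−A)/(16πσT_eq⁴)].
d = √[2.68×10²⁶ × 0.33 / (16π × 5.67×10⁻⁸ × (231)⁴)] = 1.04×10¹¹ m = 0.698 AU.

d ≈ 0.698 AU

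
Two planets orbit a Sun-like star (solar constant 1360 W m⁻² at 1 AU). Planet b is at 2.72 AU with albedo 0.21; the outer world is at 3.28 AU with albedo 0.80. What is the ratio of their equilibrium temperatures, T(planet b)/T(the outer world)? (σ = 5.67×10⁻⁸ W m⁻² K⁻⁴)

T₁/T₂ ≈ 1.548

T_eq = [S₀(1−A)/(4σd²)]^(1/4), so T ∝ (1−A)^(1/4) / √d.
T₁ = [1360×0.79/(4×5.67×10⁻⁸×2.72²)]^(1/4) = 159.07 K.
T₂ = [1360×0.20/(4×5.67×10⁻⁸×3.28²)]^(1/4) = 102.75 K.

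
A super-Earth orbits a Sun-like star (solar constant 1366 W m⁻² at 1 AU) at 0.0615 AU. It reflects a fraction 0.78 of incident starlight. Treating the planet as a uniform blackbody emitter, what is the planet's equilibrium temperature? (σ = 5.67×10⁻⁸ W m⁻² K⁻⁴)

Flux at 0.0615 AU: S = 1366/0.0615² = 3.61×10⁵ W m⁻².
Energy balance: absorbed = emitted ⇒ πR²·S(1−A) = 4πR²·σT_eq⁴, so T_eq⁴ = S(1−A)/(4σ).
T_eq = [3.61×10⁵ × 0.22 / (4 × 5.67×10⁻⁸)]^(1/4) = (3.50×10¹¹)^(1/4) = 769 K.

T_eq ≈ 769 K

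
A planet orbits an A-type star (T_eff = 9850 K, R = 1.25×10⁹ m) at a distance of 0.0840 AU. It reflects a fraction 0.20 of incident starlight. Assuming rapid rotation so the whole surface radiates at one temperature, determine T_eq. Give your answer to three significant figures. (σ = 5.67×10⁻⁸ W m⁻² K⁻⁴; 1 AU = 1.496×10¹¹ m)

T_eq ≈ 2080 K

d = 0.0840 AU = 1.26×10¹⁰ m.
L = 4πR_⋆²σT_⋆⁴ = 4π(1.25×10⁹)² × 5.67×10⁻⁸ × (9850)⁴ = 1.05×10²⁸ W.
S = L/(4πd²) = 5.28×10⁶ W m⁻².
Energy balance: absorbed = emitted ⇒ πR²·S(1−A) = 4πR²·σT_eq⁴, so T_eq⁴ = S(1−A)/(4σ).
T_eq = [5.28×10⁶ × 0.80 / (4 × 5.67×10⁻⁸)]^(1/4) = (1.86×10¹³)^(1/4) = 2080 K.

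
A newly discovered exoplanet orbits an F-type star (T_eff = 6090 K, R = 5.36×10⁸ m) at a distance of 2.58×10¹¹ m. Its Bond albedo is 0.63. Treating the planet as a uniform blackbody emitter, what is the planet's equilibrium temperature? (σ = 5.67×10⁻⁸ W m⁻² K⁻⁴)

T_eq ≈ 153 K

L = 4πR_⋆²σT_⋆⁴ = 4π(5.36×10⁸)² × 5.67×10⁻⁸ × (6090)⁴ = 2.82×10²⁶ W.
S = L/(4πd²) = 337 W m⁻².
Energy balance: absorbed = emitted ⇒ πR²·S(1−A) = 4πR²·σT_eq⁴, so T_eq⁴ = S(1−A)/(4σ).
T_eq = [337 × 0.37 / (4 × 5.67×10⁻⁸)]^(1/4) = (5.49×10⁸)^(1/4) = 153 K.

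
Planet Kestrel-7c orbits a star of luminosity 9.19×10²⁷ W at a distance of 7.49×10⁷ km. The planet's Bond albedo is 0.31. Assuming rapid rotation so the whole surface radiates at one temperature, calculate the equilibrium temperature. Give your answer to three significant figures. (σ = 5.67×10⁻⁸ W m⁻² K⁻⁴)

T_eq ≈ 794 K

d = 7.49×10⁷ km = 7.49×10¹⁰ m.
Flux: S = L/(4πd²) = 9.19×10²⁷/(4π×(7.49×10¹⁰)²) = 1.30×10⁵ W m⁻².
Energy balance: absorbed = emitted ⇒ πR²·S(1−A) = 4πR²·σT_eq⁴, so T_eq⁴ = S(1−A)/(4σ).
T_eq = [1.30×10⁵ × 0.69 / (4 × 5.67×10⁻⁸)]^(1/4) = (3.97×10¹¹)^(1/4) = 794 K.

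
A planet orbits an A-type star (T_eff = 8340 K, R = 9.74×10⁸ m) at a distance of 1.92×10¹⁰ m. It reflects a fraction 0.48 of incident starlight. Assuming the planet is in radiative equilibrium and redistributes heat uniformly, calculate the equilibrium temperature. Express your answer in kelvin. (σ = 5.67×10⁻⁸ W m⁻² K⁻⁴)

T_eq ≈ 1130 K

L = 4πR_⋆²σT_⋆⁴ = 4π(9.74×10⁸)² × 5.67×10⁻⁸ × (8340)⁴ = 3.27×10²⁷ W.
S = L/(4πd²) = 7.06×10⁵ W m⁻².
Energy balance: absorbed = emitted ⇒ πR²·S(1−A) = 4πR²·σT_eq⁴, so T_eq⁴ = S(1−A)/(4σ).
T_eq = [7.06×10⁵ × 0.52 / (4 × 5.67×10⁻⁸)]^(1/4) = (1.62×10¹²)^(1/4) = 1130 K.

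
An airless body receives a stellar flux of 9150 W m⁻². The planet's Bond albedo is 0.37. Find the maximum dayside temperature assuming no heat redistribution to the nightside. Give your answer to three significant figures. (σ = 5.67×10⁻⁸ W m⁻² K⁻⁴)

T_ss ≈ 565 K

With no redistribution each surface element balances locally: S(1−A) = σT⁴.
T = [9150 × 0.63 / 5.67×10⁻⁸]^(1/4) = (1.02×10¹¹)^(1/4) = 565 K.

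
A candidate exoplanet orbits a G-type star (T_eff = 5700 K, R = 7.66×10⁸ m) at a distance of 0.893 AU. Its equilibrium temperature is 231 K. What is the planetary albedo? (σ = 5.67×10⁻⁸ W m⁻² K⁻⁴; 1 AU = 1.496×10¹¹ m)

d = 0.893 AU = 1.34×10¹¹ m.
L = 4πR_⋆²σT_⋆⁴ = 4π(7.66×10⁸)² × 5.67×10⁻⁸ × (5700)⁴ = 4.41×10²⁶ W.
S = L/(4πd²) = 1970 W m⁻².
From T_eq⁴ = S(1−A)/(4σ): 1−A = 4σT_eq⁴/S.
1−A = 4 × 5.67×10⁻⁸ × (231)⁴ / 1970 = 0.328.

A ≈ 0.67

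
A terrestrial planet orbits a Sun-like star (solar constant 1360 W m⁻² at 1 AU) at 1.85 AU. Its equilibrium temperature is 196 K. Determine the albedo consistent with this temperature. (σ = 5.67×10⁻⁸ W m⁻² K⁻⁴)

Flux at 1.85 AU: S = 1360/1.85² = 397 W m⁻².
From T_eq⁴ = S(1−A)/(4σ): 1−A = 4σT_eq⁴/S.
1−A = 4 × 5.67×10⁻⁸ × (196)⁴ / 397 = 0.842.

A ≈ 0.16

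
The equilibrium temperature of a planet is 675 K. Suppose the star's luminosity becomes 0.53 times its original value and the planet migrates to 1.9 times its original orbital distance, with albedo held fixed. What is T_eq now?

T_eq ≈ 418 K

T_eq ∝ L^(1/4) · d^(−1/2).
T′ = 675 × 0.53^(1/4) / 1.9^(1/2) = 418 K.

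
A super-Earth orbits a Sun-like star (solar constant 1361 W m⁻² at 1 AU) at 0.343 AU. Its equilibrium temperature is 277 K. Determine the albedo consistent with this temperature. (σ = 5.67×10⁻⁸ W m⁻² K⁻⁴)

A ≈ 0.88

Flux at 0.343 AU: S = 1361/0.343² = 1.16×10⁴ W m⁻².
From T_eq⁴ = S(1−A)/(4σ): 1−A = 4σT_eq⁴/S.
1−A = 4 × 5.67×10⁻⁸ × (277)⁴ / 1.16×10⁴ = 0.115.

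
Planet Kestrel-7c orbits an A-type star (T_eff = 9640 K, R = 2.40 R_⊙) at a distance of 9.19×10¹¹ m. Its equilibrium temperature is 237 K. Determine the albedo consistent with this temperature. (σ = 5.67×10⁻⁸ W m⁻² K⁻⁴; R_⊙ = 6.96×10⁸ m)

A ≈ 0.56

R_⋆ = 2.40 × 6.96×10⁸ = 1.67×10⁹ m.
L = 4πR_⋆²σT_⋆⁴ = 4π(1.67×10⁹)² × 5.67×10⁻⁸ × (9640)⁴ = 1.72×10²⁸ W.
S = L/(4πd²) = 1620 W m⁻².
From T_eq⁴ = S(1−A)/(4σ): 1−A = 4σT_eq⁴/S.
1−A = 4 × 5.67×10⁻⁸ × (237)⁴ / 1620 = 0.442.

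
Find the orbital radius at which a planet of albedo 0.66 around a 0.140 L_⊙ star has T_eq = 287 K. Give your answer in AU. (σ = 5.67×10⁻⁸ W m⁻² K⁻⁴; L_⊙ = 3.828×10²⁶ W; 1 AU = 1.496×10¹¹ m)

d ≈ 0.205 AU

L = 0.140 × 3.828×10²⁶ = 5.36×10²⁵ W.
From T_eq⁴ = L(1−A)/(16πσd²): d = √[L(1−A)/(16πσT_eq⁴)].
d = √[5.36×10²⁵ × 0.34 / (16π × 5.67×10⁻⁸ × (287)⁴)] = 3.07×10¹⁰ m = 0.205 AU.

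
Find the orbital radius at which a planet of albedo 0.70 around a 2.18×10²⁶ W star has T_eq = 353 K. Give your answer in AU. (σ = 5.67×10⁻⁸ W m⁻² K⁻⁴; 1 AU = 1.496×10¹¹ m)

d ≈ 0.257 AU

From T_eq⁴ = L(1−A)/(16πσd²): d = √[L(1−A)/(16πσT_eq⁴)].
d = √[2.18×10²⁶ × 0.30 / (16π × 5.67×10⁻⁸ × (353)⁴)] = 3.84×10¹⁰ m = 0.257 AU.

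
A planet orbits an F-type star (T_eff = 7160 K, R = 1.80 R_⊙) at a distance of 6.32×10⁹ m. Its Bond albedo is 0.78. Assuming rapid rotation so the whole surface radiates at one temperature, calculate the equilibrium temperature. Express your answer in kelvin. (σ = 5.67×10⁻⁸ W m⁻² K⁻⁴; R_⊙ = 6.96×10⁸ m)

R_⋆ = 1.80 × 6.96×10⁸ = 1.25×10⁹ m.
L = 4πR_⋆²σT_⋆⁴ = 4π(1.25×10⁹)² × 5.67×10⁻⁸ × (7160)⁴ = 2.94×10²⁷ W.
S = L/(4πd²) = 5.86×10⁶ W m⁻².
Energy balance: absorbed = emitted ⇒ πR²·S(1−A) = 4πR²·σT_eq⁴, so T_eq⁴ = S(1−A)/(4σ).
T_eq = [5.86×10⁶ × 0.22 / (4 × 5.67×10⁻⁸)]^(1/4) = (5.68×10¹²)^(1/4) = 1540 K.

T_eq ≈ 1540 K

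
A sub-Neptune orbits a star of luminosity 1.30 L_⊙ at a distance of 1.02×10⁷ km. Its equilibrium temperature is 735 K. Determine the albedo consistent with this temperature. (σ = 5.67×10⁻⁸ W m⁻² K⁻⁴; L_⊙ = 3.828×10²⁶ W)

A ≈ 0.83

d = 1.02×10⁷ km = 1.02×10¹⁰ m.
L = 1.30 × 3.828×10²⁶ = 4.98×10²⁶ W.
Flux: S = L/(4πd²) = 4.98×10²⁶/(4π×(1.02×10¹⁰)²) = 3.81×10⁵ W m⁻².
From T_eq⁴ = S(1−A)/(4σ): 1−A = 4σT_eq⁴/S.
1−A = 4 × 5.67×10⁻⁸ × (735)⁴ / 3.81×10⁵ = 0.174.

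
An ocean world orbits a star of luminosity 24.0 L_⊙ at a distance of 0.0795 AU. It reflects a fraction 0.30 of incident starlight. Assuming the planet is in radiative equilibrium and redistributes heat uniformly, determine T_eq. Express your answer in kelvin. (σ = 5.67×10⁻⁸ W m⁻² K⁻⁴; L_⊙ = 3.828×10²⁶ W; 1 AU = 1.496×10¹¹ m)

d = 0.0795 AU = 1.19×10¹⁰ m.
L = 24.0 × 3.828×10²⁶ = 9.19×10²⁷ W.
Flux: S = L/(4πd²) = 9.19×10²⁷/(4π×(1.19×10¹⁰)²) = 5.17×10⁶ W m⁻².
Energy balance: absorbed = emitted ⇒ πR²·S(1−A) = 4πR²·σT_eq⁴, so T_eq⁴ = S(1−A)/(4σ).
T_eq = [5.17×10⁶ × 0.70 / (4 × 5.67×10⁻⁸)]^(1/4) = (1.60×10¹³)^(1/4) = 2000 K.

T_eq ≈ 2000 K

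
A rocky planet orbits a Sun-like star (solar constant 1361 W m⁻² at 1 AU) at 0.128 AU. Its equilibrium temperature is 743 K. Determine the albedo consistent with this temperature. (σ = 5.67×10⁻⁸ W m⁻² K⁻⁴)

A ≈ 0.17

Flux at 0.128 AU: S = 1361/0.128² = 8.31×10⁴ W m⁻².
From T_eq⁴ = S(1−A)/(4σ): 1−A = 4σT_eq⁴/S.
1−A = 4 × 5.67×10⁻⁸ × (743)⁴ / 8.31×10⁴ = 0.832.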